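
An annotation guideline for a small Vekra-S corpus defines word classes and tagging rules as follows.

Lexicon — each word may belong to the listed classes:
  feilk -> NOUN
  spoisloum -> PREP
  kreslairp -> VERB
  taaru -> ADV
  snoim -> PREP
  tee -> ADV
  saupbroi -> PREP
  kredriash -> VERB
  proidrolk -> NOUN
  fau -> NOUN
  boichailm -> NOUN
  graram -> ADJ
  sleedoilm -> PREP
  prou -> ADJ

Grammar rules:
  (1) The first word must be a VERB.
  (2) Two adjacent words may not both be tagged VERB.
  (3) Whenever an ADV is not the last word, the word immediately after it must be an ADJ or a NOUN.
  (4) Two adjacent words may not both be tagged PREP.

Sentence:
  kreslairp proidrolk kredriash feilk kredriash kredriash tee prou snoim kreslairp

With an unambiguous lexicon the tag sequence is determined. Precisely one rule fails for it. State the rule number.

2

Fixed tagging: VERB NOUN VERB NOUN VERB VERB ADV ADJ PREP VERB.
Checking each rule: R1 holds, R2 violated, R3 holds, R4 holds.
Only rule 2 fails.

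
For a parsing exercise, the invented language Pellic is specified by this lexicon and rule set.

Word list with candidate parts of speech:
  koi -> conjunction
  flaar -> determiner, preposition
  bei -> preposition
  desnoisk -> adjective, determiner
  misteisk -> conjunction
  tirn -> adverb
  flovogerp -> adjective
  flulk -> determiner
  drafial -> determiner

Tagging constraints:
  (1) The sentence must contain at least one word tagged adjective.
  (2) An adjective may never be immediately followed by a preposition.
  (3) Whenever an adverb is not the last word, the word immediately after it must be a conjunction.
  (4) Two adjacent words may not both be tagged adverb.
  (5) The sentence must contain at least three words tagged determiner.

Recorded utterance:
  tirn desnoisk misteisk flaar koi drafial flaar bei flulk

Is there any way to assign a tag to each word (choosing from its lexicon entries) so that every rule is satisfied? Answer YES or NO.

Candidates per position — 1:tirn {adverb}; 2:desnoisk {adjective,determiner}; 3:misteisk {conjunction}; 4:flaar {determiner,preposition}; 5:koi {conjunction}; 6:drafial {determiner}; 7:flaar {determiner,preposition}; 8:bei {preposition}; 9:flulk {determiner}.
Rule 3 cannot be satisfied by any choice of tags from the lexicon.
So there is no consistent tagging.

NO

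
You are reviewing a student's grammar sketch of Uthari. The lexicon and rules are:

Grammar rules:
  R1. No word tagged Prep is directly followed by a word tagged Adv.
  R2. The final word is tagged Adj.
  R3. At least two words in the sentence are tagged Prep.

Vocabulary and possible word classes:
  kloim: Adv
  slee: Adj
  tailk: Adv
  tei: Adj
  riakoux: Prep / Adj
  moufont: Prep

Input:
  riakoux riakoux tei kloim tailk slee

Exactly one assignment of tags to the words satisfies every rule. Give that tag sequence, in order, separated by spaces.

Prep Prep Adj Adv Adv Adj

Candidates per position — 1:riakoux {Prep,Adj}; 2:riakoux {Prep,Adj}; 3:tei {Adj}; 4:kloim {Adv}; 5:tailk {Adv}; 6:slee {Adj}.
Position 1: tagging it Adj would leave rule 3 unsatisfiable, so it must be Prep.
Position 2: tagging it Adj would leave rule 3 unsatisfiable, so it must be Prep.
The only consistent sequence is: Prep Prep Adj Adv Adv Adj.
Checking: rule 1 holds; rule 2 holds; rule 3 holds.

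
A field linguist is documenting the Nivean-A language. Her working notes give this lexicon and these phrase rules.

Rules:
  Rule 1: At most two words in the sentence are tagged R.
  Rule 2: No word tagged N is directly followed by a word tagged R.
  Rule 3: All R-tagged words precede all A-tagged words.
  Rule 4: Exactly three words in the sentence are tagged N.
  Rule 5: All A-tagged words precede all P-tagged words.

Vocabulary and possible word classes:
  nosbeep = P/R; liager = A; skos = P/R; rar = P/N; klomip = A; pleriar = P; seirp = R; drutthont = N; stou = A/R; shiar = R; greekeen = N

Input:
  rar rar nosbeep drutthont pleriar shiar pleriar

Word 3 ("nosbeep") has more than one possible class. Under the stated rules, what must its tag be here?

P

Candidates per position — 1:rar {P,N}; 2:rar {P,N}; 3:nosbeep {P,R}; 4:drutthont {N}; 5:pleriar {P}; 6:shiar {R}; 7:pleriar {P}.
Word 1 cannot be P — rule 4 would then fail for every completion. It is N.
Word 2 cannot be P — rule 4 would then fail for every completion. It is N.
Word 3 cannot be R — rule 2 would then fail for every completion. It is P.
The only consistent sequence is: N N P N P R P.
Verifying each rule — rule 1 ok; rule 2 ok; rule 3 ok; rule 4 ok; rule 5 ok.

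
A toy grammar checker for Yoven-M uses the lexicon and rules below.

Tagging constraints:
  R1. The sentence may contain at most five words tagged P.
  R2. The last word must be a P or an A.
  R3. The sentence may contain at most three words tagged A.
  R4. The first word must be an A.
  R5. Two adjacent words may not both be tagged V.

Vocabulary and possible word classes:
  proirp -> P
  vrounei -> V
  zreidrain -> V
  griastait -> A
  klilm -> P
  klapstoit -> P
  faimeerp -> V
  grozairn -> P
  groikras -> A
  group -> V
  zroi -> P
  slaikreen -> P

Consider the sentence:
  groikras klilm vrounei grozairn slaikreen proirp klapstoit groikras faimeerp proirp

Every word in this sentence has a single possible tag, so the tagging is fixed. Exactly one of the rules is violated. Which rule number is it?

Fixed tagging: A P V P P P P A V P.
Checking each rule: R1 violated, R2 holds, R3 holds, R4 holds, R5 holds.
Only rule 1 fails.

1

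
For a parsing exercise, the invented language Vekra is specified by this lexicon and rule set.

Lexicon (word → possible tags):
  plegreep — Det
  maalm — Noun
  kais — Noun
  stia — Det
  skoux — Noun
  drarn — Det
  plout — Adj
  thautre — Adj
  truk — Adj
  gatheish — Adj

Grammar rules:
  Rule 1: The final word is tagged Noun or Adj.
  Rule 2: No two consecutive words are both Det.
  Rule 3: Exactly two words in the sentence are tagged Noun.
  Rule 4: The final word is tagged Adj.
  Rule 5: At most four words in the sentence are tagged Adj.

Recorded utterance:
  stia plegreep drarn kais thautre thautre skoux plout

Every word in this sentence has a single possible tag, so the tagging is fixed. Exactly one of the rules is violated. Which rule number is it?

2

Fixed tagging: Det Det Det Noun Adj Adj Noun Adj.
Applying the rules: R1 ✓, R2 ✗, R3 ✓, R4 ✓, R5 ✓.
Only rule 2 fails.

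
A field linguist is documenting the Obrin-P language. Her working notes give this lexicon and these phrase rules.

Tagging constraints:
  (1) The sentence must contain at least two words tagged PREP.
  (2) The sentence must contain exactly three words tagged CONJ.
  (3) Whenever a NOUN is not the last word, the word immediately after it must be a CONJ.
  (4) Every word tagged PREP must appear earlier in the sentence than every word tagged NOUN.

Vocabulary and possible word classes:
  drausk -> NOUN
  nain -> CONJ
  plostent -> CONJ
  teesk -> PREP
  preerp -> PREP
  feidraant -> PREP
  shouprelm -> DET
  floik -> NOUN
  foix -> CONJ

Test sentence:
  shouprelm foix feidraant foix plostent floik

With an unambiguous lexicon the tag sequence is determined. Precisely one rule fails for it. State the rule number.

1

Fixed tagging: DET CONJ PREP CONJ CONJ NOUN.
Rule check: R1 violated, R2 holds, R3 holds, R4 holds.
Only rule 1 fails.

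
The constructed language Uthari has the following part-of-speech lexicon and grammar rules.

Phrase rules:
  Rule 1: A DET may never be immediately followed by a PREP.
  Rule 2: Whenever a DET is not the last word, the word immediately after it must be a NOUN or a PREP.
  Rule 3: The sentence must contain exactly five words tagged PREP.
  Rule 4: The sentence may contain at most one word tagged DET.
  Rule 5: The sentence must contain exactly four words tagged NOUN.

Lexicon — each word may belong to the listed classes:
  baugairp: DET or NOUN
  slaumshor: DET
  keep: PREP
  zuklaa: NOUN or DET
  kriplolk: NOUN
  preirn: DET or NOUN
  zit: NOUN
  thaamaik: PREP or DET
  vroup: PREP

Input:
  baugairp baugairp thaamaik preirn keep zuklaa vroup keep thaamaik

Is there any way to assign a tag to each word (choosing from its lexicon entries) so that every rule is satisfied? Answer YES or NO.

YES

Candidates per position — 1:baugairp {DET,NOUN}; 2:baugairp {DET,NOUN}; 3:thaamaik {PREP,DET}; 4:preirn {DET,NOUN}; 5:keep {PREP}; 6:zuklaa {NOUN,DET}; 7:vroup {PREP}; 8:keep {PREP}; 9:thaamaik {PREP,DET}.
One satisfying assignment: NOUN NOUN PREP NOUN PREP NOUN PREP PREP PREP.
Rule-by-rule: rule 1 ok; rule 2 ok; rule 3 ok; rule 4 ok; rule 5 ok.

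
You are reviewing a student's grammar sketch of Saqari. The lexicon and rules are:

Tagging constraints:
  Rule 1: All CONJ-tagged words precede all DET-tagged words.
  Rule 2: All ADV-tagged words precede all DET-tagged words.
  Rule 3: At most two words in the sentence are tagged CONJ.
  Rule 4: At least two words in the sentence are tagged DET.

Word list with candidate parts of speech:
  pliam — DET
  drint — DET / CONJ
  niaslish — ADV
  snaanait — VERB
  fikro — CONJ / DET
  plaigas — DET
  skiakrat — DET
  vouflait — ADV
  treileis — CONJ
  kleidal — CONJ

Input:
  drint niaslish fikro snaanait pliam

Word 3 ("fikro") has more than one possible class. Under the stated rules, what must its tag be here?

Candidates per position — 1:drint {DET,CONJ}; 2:niaslish {ADV}; 3:fikro {CONJ,DET}; 4:snaanait {VERB}; 5:pliam {DET}.
If word 1 were DET, no tagging could satisfy rule 2; so word 1 is CONJ.
If word 3 were CONJ, no tagging could satisfy rule 4; so word 3 is DET.
The only consistent sequence is: CONJ ADV DET VERB DET.
Check: rule 1 satisfied; rule 2 satisfied; rule 3 satisfied; rule 4 satisfied.

DET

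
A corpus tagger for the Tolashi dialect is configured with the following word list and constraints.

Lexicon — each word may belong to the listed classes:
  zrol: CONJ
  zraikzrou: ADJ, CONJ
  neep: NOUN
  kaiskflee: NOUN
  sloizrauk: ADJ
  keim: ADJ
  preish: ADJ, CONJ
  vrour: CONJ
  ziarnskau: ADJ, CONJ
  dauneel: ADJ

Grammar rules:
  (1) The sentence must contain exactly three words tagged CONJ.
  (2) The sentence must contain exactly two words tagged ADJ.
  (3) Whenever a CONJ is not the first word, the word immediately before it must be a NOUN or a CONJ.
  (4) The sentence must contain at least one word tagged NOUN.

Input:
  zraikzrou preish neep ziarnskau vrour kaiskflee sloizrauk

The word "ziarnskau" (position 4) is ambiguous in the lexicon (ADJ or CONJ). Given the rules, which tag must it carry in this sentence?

CONJ

Candidates per position — 1:zraikzrou {ADJ,CONJ}; 2:preish {ADJ,CONJ}; 3:neep {NOUN}; 4:ziarnskau {ADJ,CONJ}; 5:vrour {CONJ}; 6:kaiskflee {NOUN}; 7:sloizrauk {ADJ}.
Word 4 cannot be ADJ — rule 3 would then fail for every completion. It is CONJ.
The remaining ambiguous positions (1, 2) are resolved jointly — only one combination satisfies every rule.
That leaves exactly one tagging: CONJ ADJ NOUN CONJ CONJ NOUN ADJ.
Rule-by-rule: rule 1 ✓; rule 2 ✓; rule 3 ✓; rule 4 ✓.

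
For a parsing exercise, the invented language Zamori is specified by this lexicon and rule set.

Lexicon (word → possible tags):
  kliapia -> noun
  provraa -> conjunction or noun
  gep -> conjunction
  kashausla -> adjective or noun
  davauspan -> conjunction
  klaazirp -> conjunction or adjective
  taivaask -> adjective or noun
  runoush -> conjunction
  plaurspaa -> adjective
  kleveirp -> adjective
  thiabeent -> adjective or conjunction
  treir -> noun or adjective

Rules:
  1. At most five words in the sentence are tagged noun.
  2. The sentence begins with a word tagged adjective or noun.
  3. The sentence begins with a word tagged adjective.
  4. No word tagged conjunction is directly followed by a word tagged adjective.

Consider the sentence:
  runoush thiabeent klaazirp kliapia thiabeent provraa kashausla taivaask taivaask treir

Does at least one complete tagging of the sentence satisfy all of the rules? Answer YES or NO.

NO

Candidates per position — 1:runoush {conjunction}; 2:thiabeent {adjective,conjunction}; 3:klaazirp {conjunction,adjective}; 4:kliapia {noun}; 5:thiabeent {adjective,conjunction}; 6:provraa {conjunction,noun}; 7:kashausla {adjective,noun}; 8:taivaask {adjective,noun}; 9:taivaask {adjective,noun}; 10:treir {noun,adjective}.
Rule 2 cannot be satisfied by any choice of tags from the lexicon.
So there is no consistent tagging.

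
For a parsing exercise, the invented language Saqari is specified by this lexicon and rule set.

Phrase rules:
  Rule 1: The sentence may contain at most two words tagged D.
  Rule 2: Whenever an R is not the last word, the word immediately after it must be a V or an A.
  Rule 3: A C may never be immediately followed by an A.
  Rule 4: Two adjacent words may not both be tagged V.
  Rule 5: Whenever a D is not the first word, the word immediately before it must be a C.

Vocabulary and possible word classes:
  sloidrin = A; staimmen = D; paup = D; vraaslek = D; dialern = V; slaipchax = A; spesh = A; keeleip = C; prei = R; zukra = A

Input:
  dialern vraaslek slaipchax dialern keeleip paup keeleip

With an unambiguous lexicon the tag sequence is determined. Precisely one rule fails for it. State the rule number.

5

Fixed tagging: V D A V C D C.
Rule check: R1 holds, R2 holds, R3 holds, R4 holds, R5 violated.
Only rule 5 fails.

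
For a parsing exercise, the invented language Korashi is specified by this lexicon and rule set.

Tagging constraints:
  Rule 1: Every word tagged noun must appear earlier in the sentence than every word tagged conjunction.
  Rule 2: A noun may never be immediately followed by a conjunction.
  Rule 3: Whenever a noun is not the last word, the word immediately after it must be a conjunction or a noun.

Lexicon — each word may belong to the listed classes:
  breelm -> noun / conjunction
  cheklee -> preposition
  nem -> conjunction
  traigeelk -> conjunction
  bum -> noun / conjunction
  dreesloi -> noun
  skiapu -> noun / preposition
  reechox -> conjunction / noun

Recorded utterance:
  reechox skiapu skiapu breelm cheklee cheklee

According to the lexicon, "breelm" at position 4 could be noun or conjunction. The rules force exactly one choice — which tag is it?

conjunction

Candidates per position — 1:reechox {conjunction,noun}; 2:skiapu {noun,preposition}; 3:skiapu {noun,preposition}; 4:breelm {noun,conjunction}; 5:cheklee {preposition}; 6:cheklee {preposition}.
If word 4 were noun, no tagging could satisfy rule 3; so word 4 is conjunction.
If word 3 were noun, no tagging could satisfy rule 2; so word 3 is preposition.
If word 1 were noun, no tagging could satisfy rule 3; so word 1 is conjunction.
If word 2 were noun, no tagging could satisfy rule 1; so word 2 is preposition.
The unique satisfying tagging is: conjunction preposition preposition conjunction preposition preposition.
Checking: rule 1 ok; rule 2 ok; rule 3 ok.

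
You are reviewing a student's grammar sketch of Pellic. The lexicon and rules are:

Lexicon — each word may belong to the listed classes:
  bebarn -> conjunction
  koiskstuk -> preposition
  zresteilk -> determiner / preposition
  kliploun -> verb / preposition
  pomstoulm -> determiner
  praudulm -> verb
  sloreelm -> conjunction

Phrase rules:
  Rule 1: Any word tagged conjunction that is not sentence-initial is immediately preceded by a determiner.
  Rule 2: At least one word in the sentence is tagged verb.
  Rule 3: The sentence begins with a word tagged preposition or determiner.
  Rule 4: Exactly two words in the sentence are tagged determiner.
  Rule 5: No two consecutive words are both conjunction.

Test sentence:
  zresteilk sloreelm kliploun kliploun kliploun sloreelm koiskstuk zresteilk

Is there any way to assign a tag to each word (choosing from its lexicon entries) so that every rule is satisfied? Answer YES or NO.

NO

Candidates per position — 1:zresteilk {determiner,preposition}; 2:sloreelm {conjunction}; 3:kliploun {verb,preposition}; 4:kliploun {verb,preposition}; 5:kliploun {verb,preposition}; 6:sloreelm {conjunction}; 7:koiskstuk {preposition}; 8:zresteilk {determiner,preposition}.
Rule 1 cannot be satisfied by any choice of tags from the lexicon.
So there is no consistent tagging.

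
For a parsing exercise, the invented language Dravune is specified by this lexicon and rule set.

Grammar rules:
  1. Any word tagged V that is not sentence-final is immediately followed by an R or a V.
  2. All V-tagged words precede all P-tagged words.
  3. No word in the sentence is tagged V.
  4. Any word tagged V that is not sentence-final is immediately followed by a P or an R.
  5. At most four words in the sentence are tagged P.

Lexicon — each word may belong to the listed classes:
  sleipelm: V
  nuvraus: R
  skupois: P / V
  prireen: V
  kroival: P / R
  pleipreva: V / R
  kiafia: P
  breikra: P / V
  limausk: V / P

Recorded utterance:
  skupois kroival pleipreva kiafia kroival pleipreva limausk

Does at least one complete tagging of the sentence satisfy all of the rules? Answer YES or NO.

YES

Candidates per position — 1:skupois {P,V}; 2:kroival {P,R}; 3:pleipreva {V,R}; 4:kiafia {P}; 5:kroival {P,R}; 6:pleipreva {V,R}; 7:limausk {V,P}.
One satisfying assignment: P R R P P R P.
Checking: rule 1 holds; rule 2 holds; rule 3 holds; rule 4 holds; rule 5 holds.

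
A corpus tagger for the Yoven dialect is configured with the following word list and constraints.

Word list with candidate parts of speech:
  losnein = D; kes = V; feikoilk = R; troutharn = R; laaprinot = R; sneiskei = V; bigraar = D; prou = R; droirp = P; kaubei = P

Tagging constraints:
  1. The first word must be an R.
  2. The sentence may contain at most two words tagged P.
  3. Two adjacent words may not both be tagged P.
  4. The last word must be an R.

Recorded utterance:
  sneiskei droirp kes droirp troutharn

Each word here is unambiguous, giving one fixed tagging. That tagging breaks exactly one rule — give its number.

1

Fixed tagging: V P V P R.
Rule check: R1 ✗, R2 ✓, R3 ✓, R4 ✓.
Only rule 1 fails.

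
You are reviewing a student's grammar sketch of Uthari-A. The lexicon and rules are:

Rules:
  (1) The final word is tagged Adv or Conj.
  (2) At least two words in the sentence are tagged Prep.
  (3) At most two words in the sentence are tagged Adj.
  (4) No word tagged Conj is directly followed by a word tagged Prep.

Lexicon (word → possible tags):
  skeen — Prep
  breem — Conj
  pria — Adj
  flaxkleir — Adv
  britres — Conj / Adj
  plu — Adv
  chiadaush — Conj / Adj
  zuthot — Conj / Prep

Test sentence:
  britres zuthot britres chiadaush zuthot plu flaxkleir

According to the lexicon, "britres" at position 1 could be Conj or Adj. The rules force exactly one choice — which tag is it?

Adj

Candidates per position — 1:britres {Conj,Adj}; 2:zuthot {Conj,Prep}; 3:britres {Conj,Adj}; 4:chiadaush {Conj,Adj}; 5:zuthot {Conj,Prep}; 6:plu {Adv}; 7:flaxkleir {Adv}.
If word 2 were Conj, no tagging could satisfy rule 2; so word 2 is Prep.
If word 5 were Conj, no tagging could satisfy rule 2; so word 5 is Prep.
If word 1 were Conj, no tagging could satisfy rule 4; so word 1 is Adj.
If word 4 were Conj, no tagging could satisfy rule 4; so word 4 is Adj.
If word 3 were Adj, no tagging could satisfy rule 3; so word 3 is Conj.
That leaves exactly one tagging: Adj Prep Conj Adj Prep Adv Adv.
Check: rule 1 ✓; rule 2 ✓; rule 3 ✓; rule 4 ✓.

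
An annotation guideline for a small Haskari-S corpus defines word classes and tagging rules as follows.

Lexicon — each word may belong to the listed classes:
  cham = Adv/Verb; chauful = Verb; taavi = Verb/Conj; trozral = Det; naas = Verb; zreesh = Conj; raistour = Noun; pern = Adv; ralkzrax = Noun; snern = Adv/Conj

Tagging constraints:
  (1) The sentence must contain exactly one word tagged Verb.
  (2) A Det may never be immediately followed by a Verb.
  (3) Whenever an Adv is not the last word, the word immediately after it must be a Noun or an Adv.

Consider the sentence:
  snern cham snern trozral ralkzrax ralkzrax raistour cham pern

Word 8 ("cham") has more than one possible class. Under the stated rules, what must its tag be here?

Adv

Candidates per position — 1:snern {Adv,Conj}; 2:cham {Adv,Verb}; 3:snern {Adv,Conj}; 4:trozral {Det}; 5:ralkzrax {Noun}; 6:ralkzrax {Noun}; 7:raistour {Noun}; 8:cham {Adv,Verb}; 9:pern {Adv}.
Position 1: tagging it Adv would leave rule 3 unsatisfiable, so it must be Conj.
Position 2: tagging it Adv would leave rule 3 unsatisfiable, so it must be Verb.
Position 3: tagging it Adv would leave rule 3 unsatisfiable, so it must be Conj.
Position 8: tagging it Verb would leave rule 1 unsatisfiable, so it must be Adv.
That leaves exactly one tagging: Conj Verb Conj Det Noun Noun Noun Adv Adv.
Verifying each rule — rule 1 satisfied; rule 2 satisfied; rule 3 satisfied.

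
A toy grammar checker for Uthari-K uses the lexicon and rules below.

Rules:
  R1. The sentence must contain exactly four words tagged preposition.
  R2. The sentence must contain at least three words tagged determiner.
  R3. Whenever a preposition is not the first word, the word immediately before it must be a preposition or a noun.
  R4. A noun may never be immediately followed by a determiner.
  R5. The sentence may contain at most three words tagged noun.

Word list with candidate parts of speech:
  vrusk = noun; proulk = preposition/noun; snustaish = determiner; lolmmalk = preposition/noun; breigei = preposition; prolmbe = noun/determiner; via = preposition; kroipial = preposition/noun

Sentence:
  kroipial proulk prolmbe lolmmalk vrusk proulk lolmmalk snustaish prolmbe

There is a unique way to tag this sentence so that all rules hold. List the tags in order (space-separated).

preposition preposition determiner noun noun preposition preposition determiner determiner

Candidates per position — 1:kroipial {preposition,noun}; 2:proulk {preposition,noun}; 3:prolmbe {noun,determiner}; 4:lolmmalk {preposition,noun}; 5:vrusk {noun}; 6:proulk {preposition,noun}; 7:lolmmalk {preposition,noun}; 8:snustaish {determiner}; 9:prolmbe {noun,determiner}.
Word 3 cannot be noun — rule 2 would then fail for every completion. It is determiner.
Word 4 cannot be preposition — rule 3 would then fail for every completion. It is noun.
Word 6 cannot be noun — rule 1 would then fail for every completion. It is preposition.
Word 7 cannot be noun — rule 1 would then fail for every completion. It is preposition.
Word 9 cannot be noun — rule 2 would then fail for every completion. It is determiner.
Word 1 cannot be noun — rule 1 would then fail for every completion. It is preposition.
Word 2 cannot be noun — rule 1 would then fail for every completion. It is preposition.
So the tagging must be: preposition preposition determiner noun noun preposition preposition determiner determiner.
Checking: rule 1 satisfied; rule 2 satisfied; rule 3 satisfied; rule 4 satisfied; rule 5 satisfied.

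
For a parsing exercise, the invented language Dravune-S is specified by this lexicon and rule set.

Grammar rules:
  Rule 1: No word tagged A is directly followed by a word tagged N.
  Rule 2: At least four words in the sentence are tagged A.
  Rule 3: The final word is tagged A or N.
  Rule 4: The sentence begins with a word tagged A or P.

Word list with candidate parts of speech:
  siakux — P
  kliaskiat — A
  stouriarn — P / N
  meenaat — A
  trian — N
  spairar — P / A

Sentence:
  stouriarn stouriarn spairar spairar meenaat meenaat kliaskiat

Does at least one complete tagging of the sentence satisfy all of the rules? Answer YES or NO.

YES

Candidates per position — 1:stouriarn {P,N}; 2:stouriarn {P,N}; 3:spairar {P,A}; 4:spairar {P,A}; 5:meenaat {A}; 6:meenaat {A}; 7:kliaskiat {A}.
One satisfying assignment: P N A A A A A.
Verifying each rule — rule 1 ok; rule 2 ok; rule 3 ok; rule 4 ok.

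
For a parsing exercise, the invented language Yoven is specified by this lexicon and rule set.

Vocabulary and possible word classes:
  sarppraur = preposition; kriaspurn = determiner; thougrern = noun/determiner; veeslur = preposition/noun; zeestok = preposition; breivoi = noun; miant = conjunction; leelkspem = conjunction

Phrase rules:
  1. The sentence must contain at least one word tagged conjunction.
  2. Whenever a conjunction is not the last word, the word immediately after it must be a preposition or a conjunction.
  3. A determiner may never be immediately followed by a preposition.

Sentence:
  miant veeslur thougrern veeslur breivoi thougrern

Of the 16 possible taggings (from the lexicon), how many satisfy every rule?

6

Candidates per position — 1:miant {conjunction}; 2:veeslur {preposition,noun}; 3:thougrern {noun,determiner}; 4:veeslur {preposition,noun}; 5:breivoi {noun}; 6:thougrern {noun,determiner}.
There are 16 candidate sequences in total.
Checking each against the rules leaves 6 sequences.
Count = 6.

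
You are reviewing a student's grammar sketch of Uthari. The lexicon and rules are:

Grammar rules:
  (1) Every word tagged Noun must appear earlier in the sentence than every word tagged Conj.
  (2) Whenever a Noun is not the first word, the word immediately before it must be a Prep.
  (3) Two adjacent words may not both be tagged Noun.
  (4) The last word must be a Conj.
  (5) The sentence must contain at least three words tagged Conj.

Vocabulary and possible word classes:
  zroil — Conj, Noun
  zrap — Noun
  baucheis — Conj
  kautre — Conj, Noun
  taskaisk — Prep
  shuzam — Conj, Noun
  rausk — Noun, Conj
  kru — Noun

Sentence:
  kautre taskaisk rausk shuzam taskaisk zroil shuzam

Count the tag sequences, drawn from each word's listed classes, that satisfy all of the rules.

3

Candidates per position — 1:kautre {Conj,Noun}; 2:taskaisk {Prep}; 3:rausk {Noun,Conj}; 4:shuzam {Conj,Noun}; 5:taskaisk {Prep}; 6:zroil {Conj,Noun}; 7:shuzam {Conj,Noun}.
There are 32 candidate sequences in total.
The sequences that satisfy every rule: Conj Prep Conj Conj Prep Conj Conj; Noun Prep Noun Conj Prep Conj Conj; Noun Prep Conj Conj Prep Conj Conj.
Count = 3.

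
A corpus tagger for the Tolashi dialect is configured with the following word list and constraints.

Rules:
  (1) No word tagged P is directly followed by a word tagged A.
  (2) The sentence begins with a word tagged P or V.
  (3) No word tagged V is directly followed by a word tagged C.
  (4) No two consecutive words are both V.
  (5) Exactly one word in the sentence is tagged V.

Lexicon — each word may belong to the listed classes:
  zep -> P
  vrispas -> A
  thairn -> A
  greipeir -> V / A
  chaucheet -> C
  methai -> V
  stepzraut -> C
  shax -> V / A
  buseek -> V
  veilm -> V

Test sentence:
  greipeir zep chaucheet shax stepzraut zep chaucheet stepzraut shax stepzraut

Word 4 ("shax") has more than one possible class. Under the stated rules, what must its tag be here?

A

Candidates per position — 1:greipeir {V,A}; 2:zep {P}; 3:chaucheet {C}; 4:shax {V,A}; 5:stepzraut {C}; 6:zep {P}; 7:chaucheet {C}; 8:stepzraut {C}; 9:shax {V,A}; 10:stepzraut {C}.
If word 1 were A, no tagging could satisfy rule 2; so word 1 is V.
If word 4 were V, no tagging could satisfy rule 3; so word 4 is A.
If word 9 were V, no tagging could satisfy rule 3; so word 9 is A.
The unique satisfying tagging is: V P C A C P C C A C.
Check: rule 1 ✓; rule 2 ✓; rule 3 ✓; rule 4 ✓; rule 5 ✓.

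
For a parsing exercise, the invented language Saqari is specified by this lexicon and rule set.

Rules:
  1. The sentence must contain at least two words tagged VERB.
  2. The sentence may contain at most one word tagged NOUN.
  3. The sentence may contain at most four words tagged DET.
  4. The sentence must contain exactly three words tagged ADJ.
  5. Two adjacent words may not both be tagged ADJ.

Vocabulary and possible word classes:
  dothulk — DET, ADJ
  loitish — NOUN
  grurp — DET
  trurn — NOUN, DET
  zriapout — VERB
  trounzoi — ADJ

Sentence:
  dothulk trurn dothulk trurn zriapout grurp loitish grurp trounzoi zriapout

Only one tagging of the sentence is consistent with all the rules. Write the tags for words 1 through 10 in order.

ADJ DET ADJ DET VERB DET NOUN DET ADJ VERB

Candidates per position — 1:dothulk {DET,ADJ}; 2:trurn {NOUN,DET}; 3:dothulk {DET,ADJ}; 4:trurn {NOUN,DET}; 5:zriapout {VERB}; 6:grurp {DET}; 7:loitish {NOUN}; 8:grurp {DET}; 9:trounzoi {ADJ}; 10:zriapout {VERB}.
Position 1: tagging it DET would leave rule 4 unsatisfiable, so it must be ADJ.
Position 2: tagging it NOUN would leave rule 2 unsatisfiable, so it must be DET.
Position 3: tagging it DET would leave rule 4 unsatisfiable, so it must be ADJ.
Position 4: tagging it NOUN would leave rule 2 unsatisfiable, so it must be DET.
That leaves exactly one tagging: ADJ DET ADJ DET VERB DET NOUN DET ADJ VERB.
Check: rule 1 satisfied; rule 2 satisfied; rule 3 satisfied; rule 4 satisfied; rule 5 satisfied.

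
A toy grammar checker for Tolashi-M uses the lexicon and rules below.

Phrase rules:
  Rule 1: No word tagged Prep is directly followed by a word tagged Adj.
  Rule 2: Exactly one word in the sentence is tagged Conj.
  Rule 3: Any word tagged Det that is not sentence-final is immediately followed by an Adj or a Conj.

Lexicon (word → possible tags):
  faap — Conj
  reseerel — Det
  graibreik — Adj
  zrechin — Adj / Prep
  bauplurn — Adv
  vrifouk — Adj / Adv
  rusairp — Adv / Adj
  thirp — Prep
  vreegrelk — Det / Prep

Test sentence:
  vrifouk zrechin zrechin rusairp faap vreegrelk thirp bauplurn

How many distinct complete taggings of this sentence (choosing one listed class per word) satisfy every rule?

8

Candidates per position — 1:vrifouk {Adj,Adv}; 2:zrechin {Adj,Prep}; 3:zrechin {Adj,Prep}; 4:rusairp {Adv,Adj}; 5:faap {Conj}; 6:vreegrelk {Det,Prep}; 7:thirp {Prep}; 8:bauplurn {Adv}.
There are 32 candidate sequences in total.
Checking each against the rules leaves 8 sequences.
Count = 8.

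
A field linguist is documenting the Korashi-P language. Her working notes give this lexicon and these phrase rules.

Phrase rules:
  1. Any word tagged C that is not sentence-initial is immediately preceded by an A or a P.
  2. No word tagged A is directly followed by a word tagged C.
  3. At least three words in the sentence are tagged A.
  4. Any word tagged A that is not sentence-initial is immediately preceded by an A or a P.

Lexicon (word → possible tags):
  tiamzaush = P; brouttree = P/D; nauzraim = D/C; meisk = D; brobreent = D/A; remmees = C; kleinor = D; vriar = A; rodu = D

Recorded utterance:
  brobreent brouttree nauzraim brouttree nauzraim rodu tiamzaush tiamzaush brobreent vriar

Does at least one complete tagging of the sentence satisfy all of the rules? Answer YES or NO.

Candidates per position — 1:brobreent {D,A}; 2:brouttree {P,D}; 3:nauzraim {D,C}; 4:brouttree {P,D}; 5:nauzraim {D,C}; 6:rodu {D}; 7:tiamzaush {P}; 8:tiamzaush {P}; 9:brobreent {D,A}; 10:vriar {A}.
One satisfying assignment: A P C D D D P P A A.
Rule-by-rule: rule 1 satisfied; rule 2 satisfied; rule 3 satisfied; rule 4 satisfied.

YES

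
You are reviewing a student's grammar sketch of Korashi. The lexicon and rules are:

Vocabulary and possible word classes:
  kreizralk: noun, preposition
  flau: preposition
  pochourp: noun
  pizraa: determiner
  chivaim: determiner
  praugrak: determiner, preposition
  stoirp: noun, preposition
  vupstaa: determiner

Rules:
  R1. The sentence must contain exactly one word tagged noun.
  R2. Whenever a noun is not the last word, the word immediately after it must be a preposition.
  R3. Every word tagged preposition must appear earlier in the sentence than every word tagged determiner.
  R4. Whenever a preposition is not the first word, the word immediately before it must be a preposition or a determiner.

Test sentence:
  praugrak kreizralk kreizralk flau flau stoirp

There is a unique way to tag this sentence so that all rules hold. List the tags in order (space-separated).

preposition preposition preposition preposition preposition noun

Candidates per position — 1:praugrak {determiner,preposition}; 2:kreizralk {noun,preposition}; 3:kreizralk {noun,preposition}; 4:flau {preposition}; 5:flau {preposition}; 6:stoirp {noun,preposition}.
Position 1: determiner is ruled out by rule 3; that leaves preposition.
Position 2: noun is ruled out by rule 4; that leaves preposition.
Position 3: noun is ruled out by rule 4; that leaves preposition.
Position 6: preposition is ruled out by rule 1; that leaves noun.
So the tagging must be: preposition preposition preposition preposition preposition noun.
Checking: rule 1 satisfied; rule 2 satisfied; rule 3 satisfied; rule 4 satisfied.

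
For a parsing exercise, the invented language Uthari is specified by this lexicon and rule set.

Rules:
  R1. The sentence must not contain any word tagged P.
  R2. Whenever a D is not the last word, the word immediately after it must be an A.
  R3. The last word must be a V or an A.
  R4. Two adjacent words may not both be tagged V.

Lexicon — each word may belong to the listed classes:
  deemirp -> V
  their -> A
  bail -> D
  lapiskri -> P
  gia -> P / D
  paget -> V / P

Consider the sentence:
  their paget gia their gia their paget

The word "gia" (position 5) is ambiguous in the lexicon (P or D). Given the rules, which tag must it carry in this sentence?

D

Candidates per position — 1:their {A}; 2:paget {V,P}; 3:gia {P,D}; 4:their {A}; 5:gia {P,D}; 6:their {A}; 7:paget {V,P}.
Word 2 cannot be P — rule 1 would then fail for every completion. It is V.
Word 3 cannot be P — rule 1 would then fail for every completion. It is D.
Word 5 cannot be P — rule 1 would then fail for every completion. It is D.
Word 7 cannot be P — rule 1 would then fail for every completion. It is V.
So the tagging must be: A V D A D A V.
Rule-by-rule: rule 1 ✓; rule 2 ✓; rule 3 ✓; rule 4 ✓.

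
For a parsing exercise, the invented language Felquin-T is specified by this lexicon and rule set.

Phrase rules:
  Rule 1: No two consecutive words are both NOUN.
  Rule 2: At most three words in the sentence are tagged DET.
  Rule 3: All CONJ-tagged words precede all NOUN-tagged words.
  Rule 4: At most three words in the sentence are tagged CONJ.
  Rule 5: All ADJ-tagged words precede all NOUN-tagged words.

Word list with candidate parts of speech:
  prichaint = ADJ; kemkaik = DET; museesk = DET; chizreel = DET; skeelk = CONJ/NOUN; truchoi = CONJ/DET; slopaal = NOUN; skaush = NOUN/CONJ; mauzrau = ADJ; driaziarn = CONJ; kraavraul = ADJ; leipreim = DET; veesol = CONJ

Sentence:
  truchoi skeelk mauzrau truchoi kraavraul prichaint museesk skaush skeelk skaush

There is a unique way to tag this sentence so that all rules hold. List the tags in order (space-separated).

Candidates per position — 1:truchoi {CONJ,DET}; 2:skeelk {CONJ,NOUN}; 3:mauzrau {ADJ}; 4:truchoi {CONJ,DET}; 5:kraavraul {ADJ}; 6:prichaint {ADJ}; 7:museesk {DET}; 8:skaush {NOUN,CONJ}; 9:skeelk {CONJ,NOUN}; 10:skaush {NOUN,CONJ}.
Position 2: NOUN is ruled out by rule 5; that leaves CONJ.
The remaining ambiguous positions (1, 4, 8, 9, 10) are resolved jointly — only one combination satisfies every rule.
So the tagging must be: DET CONJ ADJ DET ADJ ADJ DET CONJ CONJ NOUN.
Rule-by-rule: rule 1 ok; rule 2 ok; rule 3 ok; rule 4 ok; rule 5 ok.

DET CONJ ADJ DET ADJ ADJ DET CONJ CONJ NOUN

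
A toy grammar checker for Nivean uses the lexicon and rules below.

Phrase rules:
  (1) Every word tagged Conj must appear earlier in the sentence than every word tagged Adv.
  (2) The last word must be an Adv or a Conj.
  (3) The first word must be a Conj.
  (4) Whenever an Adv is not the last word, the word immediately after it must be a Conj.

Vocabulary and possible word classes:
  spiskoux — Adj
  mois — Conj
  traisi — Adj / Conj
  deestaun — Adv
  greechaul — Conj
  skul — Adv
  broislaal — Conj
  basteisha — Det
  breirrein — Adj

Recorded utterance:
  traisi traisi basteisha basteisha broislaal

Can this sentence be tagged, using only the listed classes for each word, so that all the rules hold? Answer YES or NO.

Candidates per position — 1:traisi {Adj,Conj}; 2:traisi {Adj,Conj}; 3:basteisha {Det}; 4:basteisha {Det}; 5:broislaal {Conj}.
One satisfying assignment: Conj Adj Det Det Conj.
Verifying each rule — rule 1 holds; rule 2 holds; rule 3 holds; rule 4 holds.

YES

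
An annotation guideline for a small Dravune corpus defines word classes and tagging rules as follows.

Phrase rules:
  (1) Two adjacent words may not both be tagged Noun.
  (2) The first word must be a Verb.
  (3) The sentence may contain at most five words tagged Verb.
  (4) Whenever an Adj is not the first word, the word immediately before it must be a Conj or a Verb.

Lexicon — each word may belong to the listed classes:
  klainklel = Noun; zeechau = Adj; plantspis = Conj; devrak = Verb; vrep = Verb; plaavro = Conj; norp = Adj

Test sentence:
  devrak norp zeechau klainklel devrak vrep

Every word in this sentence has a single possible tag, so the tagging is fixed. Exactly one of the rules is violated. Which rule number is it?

Fixed tagging: Verb Adj Adj Noun Verb Verb.
Applying the rules: R1 ok, R2 ok, R3 ok, R4 fails.
Only rule 4 fails.

4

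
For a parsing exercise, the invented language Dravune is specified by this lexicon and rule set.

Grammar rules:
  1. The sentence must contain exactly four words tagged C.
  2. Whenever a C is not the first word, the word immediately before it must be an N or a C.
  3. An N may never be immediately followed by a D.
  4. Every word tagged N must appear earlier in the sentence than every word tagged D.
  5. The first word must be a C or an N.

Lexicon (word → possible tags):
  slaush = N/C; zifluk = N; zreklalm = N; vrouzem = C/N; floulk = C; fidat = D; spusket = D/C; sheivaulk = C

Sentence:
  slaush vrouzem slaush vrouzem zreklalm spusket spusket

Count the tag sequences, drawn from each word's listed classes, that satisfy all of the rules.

10

Candidates per position — 1:slaush {N,C}; 2:vrouzem {C,N}; 3:slaush {N,C}; 4:vrouzem {C,N}; 5:zreklalm {N}; 6:spusket {D,C}; 7:spusket {D,C}.
There are 64 candidate sequences in total.
Checking each against the rules leaves 10 sequences.
Count = 10.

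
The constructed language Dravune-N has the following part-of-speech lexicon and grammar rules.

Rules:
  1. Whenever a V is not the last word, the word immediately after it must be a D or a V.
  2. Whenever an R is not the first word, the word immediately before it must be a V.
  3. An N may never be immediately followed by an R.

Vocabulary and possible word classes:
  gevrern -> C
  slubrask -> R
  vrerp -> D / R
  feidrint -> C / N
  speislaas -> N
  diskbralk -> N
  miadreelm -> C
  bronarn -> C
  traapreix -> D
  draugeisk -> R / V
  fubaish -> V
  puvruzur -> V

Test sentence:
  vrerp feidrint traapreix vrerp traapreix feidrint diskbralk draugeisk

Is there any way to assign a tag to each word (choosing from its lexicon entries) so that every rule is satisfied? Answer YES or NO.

Candidates per position — 1:vrerp {D,R}; 2:feidrint {C,N}; 3:traapreix {D}; 4:vrerp {D,R}; 5:traapreix {D}; 6:feidrint {C,N}; 7:diskbralk {N}; 8:draugeisk {R,V}.
One satisfying assignment: R N D D D C N V.
Rule-by-rule: rule 1 satisfied; rule 2 satisfied; rule 3 satisfied.

YES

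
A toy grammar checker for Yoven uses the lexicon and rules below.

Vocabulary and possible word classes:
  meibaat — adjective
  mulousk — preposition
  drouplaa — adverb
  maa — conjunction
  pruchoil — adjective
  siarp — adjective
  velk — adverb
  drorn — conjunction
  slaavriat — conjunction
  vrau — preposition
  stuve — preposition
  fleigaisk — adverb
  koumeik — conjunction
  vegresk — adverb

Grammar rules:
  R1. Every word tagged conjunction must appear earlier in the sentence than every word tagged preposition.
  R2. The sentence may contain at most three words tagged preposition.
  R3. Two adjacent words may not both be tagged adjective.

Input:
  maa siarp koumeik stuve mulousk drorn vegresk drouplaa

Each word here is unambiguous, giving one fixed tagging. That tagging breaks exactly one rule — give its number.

Fixed tagging: conjunction adjective conjunction preposition preposition conjunction adverb adverb.
Checking each rule: R1 fail, R2 pass, R3 pass.
Only rule 1 fails.

1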